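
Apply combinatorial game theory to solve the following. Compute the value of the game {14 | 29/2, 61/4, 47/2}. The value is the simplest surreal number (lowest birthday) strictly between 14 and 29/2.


Left options: {14}, max = 14
Right options: {29/2, 61/4, 47/2}, min = 29/2
All options are numbers and max(Left) < min(Right), so by the simplicity theorem the value is the simplest (earliest-born) number strictly between 14 and 29/2.
No integer lies strictly between 14 and 29/2, so the value is the dyadic rational m/2^k in the interval with the smallest k (then m odd); search k = 1, 2, ...:
Denominator 2: no odd multiple of 1/2 lies strictly between 14 and 29/2.
Denominator 4: 57/4 lies strictly between 14 and 29/2 -- found.
The simplest number in the interval is 57/4.
Game value = 57/4

57/4


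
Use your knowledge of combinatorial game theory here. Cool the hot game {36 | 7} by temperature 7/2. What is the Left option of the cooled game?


Original game: {36 | 7} (a switch {a | b} with a > b).
Cooling by t (for t below the temperature (a - b)/2 = 29/2) taxes each move by t: {a | b} cooled by t is {a - t | b + t}.
Cooling amount: t = 7/2
Cooled Left option: 36 - 7/2 = 65/2
Cooled Right option: 7 + 7/2 = 21/2
Cooled game: {65/2 | 21/2}
Left option = 65/2

65/2


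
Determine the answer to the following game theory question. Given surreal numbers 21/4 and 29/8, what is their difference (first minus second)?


x = 21/4, y = 29/8
Converting to common denominator: 8
x = 42/8, y = 29/8
x - y = 21/4 - 29/8 = 13/8

13/8


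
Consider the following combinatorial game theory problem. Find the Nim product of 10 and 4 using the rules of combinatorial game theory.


Nim multiplication is bilinear over XOR: (u XOR v) * w = (u*w) XOR (v*w).
So we split each operand into its bit components and XOR the pairwise Nim products.
10 = 2 + 8 (as XOR of powers of 2).
4 = 4 (as XOR of powers of 2).
Using the standard Nim-product table on single bits:
  2*2 = 3,   2*4 = 8,   2*8 = 12,
  4*4 = 6,   4*8 = 11,  8*8 = 13,
and  1*x = x (identity), k*l = l*k (commutative).
Pairwise Nim products:
  2 * 4 = 8
  8 * 4 = 11
XOR them: 8 XOR 11 = 3.
Result: 10 * 4 = 3 (in Nim).

3


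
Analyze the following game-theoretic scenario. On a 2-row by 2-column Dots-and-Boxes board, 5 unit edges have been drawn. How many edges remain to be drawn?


Grid: 2 x 2 boxes, i.e. 3 rows and 3 columns of dots.
Horizontal edges: (rows + 1) * cols = 3 * 2 = 6
Vertical edges: rows * (cols + 1) = 2 * 3 = 6
Total edges: 6 + 6 = 12
Edges drawn: 5
Remaining: 12 - 5 = 7

7


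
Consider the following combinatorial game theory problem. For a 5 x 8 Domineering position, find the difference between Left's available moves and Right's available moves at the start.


Board is 5 x 8 (rows x cols).
Left (vertical) placements: (rows-1) * cols = 4 * 8 = 32
Right (horizontal) placements: rows * (cols-1) = 5 * 7 = 35
Advantage = Left - Right = 32 - 35 = -3

-3


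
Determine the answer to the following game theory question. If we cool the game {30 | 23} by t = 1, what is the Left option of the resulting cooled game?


Original game: {30 | 23} (a switch {a | b} with a > b).
Cooling by t (for t below the temperature (a - b)/2 = 7/2) taxes each move by t: {a | b} cooled by t is {a - t | b + t}.
Cooling amount: t = 1
Cooled Left option: 30 - 1 = 29
Cooled Right option: 23 + 1 = 24
Cooled game: {29 | 24}
Left option = 29

29


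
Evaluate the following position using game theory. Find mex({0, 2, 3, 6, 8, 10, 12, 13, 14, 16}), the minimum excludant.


Set = {0, 2, 3, 6, 8, 10, 12, 13, 14, 16}
0 is in the set.
1 is NOT in the set. This is the mex.
mex = 1

1


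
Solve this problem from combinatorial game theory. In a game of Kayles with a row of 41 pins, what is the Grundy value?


Kayles: a move removes 1 or 2 adjacent pins from a contiguous row.
Removing pins from a row of k leaves two independent rows (a, b) with a + b = k - 1 (one pin) or a + b = k - 2 (two pins); an end removal gives a = 0.
By Sprague-Grundy, G(k) = mex{ G(a) XOR G(b) } over all these splits. G(0) = 0.
G(1): splits (0,0):0^0=0 -> mex({0}) = 1
G(2): splits (0,1):0^1=1 (0,0):0^0=0 -> mex({0, 1}) = 2
G(3): splits (0,2):0^2=2 (1,1):1^1=0 (0,1):0^1=1 -> mex({0, 1, 2}) = 3
G(4): splits (0,3):0^3=3 (1,2):1^2=3 (0,2):0^2=2 (1,1):1^1=0 -> mex({0, 2, 3}) = 1
G(5): splits (0,4):0^1=1 (1,3):1^3=2 (2,2):2^2=0 (0,3):0^3=3 (1,2):1^2=3 -> mex({0, 1, 2, 3}) = 4
G(6) = mex({0, 1, 2, 4}) = 3
G(7) = mex({0, 1, 3, 4, 5}) = 2
G(8) = mex({0, 2, 3, 5, 6}) = 1
G(9) = mex({0, 1, 2, 3, 6, 7}) = 4
G(10) = mex({0, 1, 3, 4, 5, 7}) = 2
G(11) = mex({0, 1, 2, 3, 4, 5}) = 6
G(12) = mex({0, 1, 2, 3, 5, 6, 7}) = 4
G(13) = mex({0, 2, 3, 4, 6, 7}) = 1
G(14) = mex({0, 1, 4, 5, 6, 7}) = 2
G(15) = mex({0, 1, 2, 3, 4, 5, 6}) = 7
G(16) = mex({0, 2, 3, 5, 6, 7}) = 1
G(17) = mex({0, 1, 2, 3, 5, 6, 7}) = 4
G(18) = mex({0, 1, 2, 4, 5, 6}) = 3
G(19) = mex({0, 1, 3, 4, 5, 7}) = 2
G(20) = mex({0, 2, 3, 4, 5, 6, 7}) = 1
G(21) = mex({0, 1, 2, 3, 5, 6, 7}) = 4
G(22) = mex({0, 1, 2, 3, 4, 5, 7}) = 6
G(23) = mex({0, 1, 2, 3, 4, 5, 6}) = 7
G(24) = mex({0, 1, 2, 3, 5, 6, 7}) = 4
G(25) = mex({0, 2, 3, 4, 6, 7}) = 1
G(26) = mex({0, 1, 3, 4, 5, 6, 7}) = 2
G(27) = mex({0, 1, 2, 3, 4, 5, 6, 7}) = 8
G(28) = mex({0, 1, 2, 3, 4, 6, 7, 8}) = 5
G(29) = mex({0, 1, 2, 3, 5, 6, 7, 8, 9}) = 4
G(30) = mex({0, 1, 2, 3, 4, 5, 6, 9, 10}) = 7
G(31) = mex({0, 1, 3, 4, 5, 7, 10, 11}) = 2
G(32) = mex({0, 2, 3, 4, 5, 6, 7, 9, 11}) = 1
G(33) = mex({0, 1, 2, 3, 4, 5, 6, 7, 9, 12}) = 8
G(34) = mex({0, 1, 2, 3, 4, 5, 7, 8, 11, 12}) = 6
G(35) = mex({0, 1, 2, 3, 4, 5, 6, 8, 9, 10, 11}) = 7
G(36) = mex({0, 1, 2, 3, 5, 6, 7, 9, 10}) = 4
G(37) = mex({0, 2, 3, 4, 6, 7, 9, 10, 11, 12}) = 1
G(38) = mex({0, 1, 3, 4, 5, 6, 7, 9, 10, 11, 12}) = 2
G(39) = mex({0, 1, 2, 4, 5, 6, 7, 9, 10, 12, 14}) = 3
G(40) = mex({0, 2, 3, 4, 6, 7, 11, 12, 14}) = 1
G(41) = mex({0, 1, 2, 3, 5, 6, 7, 9, 10, 11, 12}) = 4
Therefore G(41) = 4.

4


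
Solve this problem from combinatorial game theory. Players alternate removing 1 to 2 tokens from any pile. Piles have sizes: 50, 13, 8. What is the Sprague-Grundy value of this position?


Subtraction set: {1, 2}
For this subtraction set, G(n) = n mod 3 (period = max + 1 = 3).
Pile 1 (size 50): G(50) = 50 mod 3 = 2
Pile 2 (size 13): G(13) = 13 mod 3 = 1
Pile 3 (size 8): G(8) = 8 mod 3 = 2
Total Grundy value = XOR of all: 2 XOR 1 XOR 2 = 1

1


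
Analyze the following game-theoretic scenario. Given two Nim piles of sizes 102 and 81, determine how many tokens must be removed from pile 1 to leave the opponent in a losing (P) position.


Piles: 102 and 81
Current XOR: 102 XOR 81 = 55 (non-zero, so this is an N-position).
To make the XOR zero, we need to find a move that balances the piles.
For pile 1 (size 102): target = 102 XOR 55 = 81
We reduce pile 1 from 102 to 81.
Tokens removed: 102 - 81 = 21
Verification: 81 XOR 81 = 0

21


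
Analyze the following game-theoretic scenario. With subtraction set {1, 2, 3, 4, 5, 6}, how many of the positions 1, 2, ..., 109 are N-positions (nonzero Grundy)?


Subtraction set S = {1, 2, 3, 4, 5, 6}, so G(n) = n mod 7.
G(n) = 0 when n is a multiple of 7.
Multiples of 7 in [1, 109]: 15
N-positions (nonzero Grundy) = 109 - 15 = 94

94


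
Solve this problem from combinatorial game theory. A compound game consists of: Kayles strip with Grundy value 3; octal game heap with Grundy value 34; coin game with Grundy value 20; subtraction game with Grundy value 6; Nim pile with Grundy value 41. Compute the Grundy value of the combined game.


By the Sprague-Grundy theorem, the Grundy value of a sum of games is the XOR of individual Grundy values.
Kayles strip: Grundy value = 3. Running XOR: 0 XOR 3 = 3
octal game heap: Grundy value = 34. Running XOR: 3 XOR 34 = 33
coin game: Grundy value = 20. Running XOR: 33 XOR 20 = 53
subtraction game: Grundy value = 6. Running XOR: 53 XOR 6 = 51
Nim pile: Grundy value = 41. Running XOR: 51 XOR 41 = 26
The combined Grundy value is 26.

26


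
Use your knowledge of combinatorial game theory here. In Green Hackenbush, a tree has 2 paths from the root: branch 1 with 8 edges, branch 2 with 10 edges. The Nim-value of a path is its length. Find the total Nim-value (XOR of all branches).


The tree has 2 branches from the ground vertex.
In Green Hackenbush, the Nim-value of a simple path of length k is k.
Branch 1: length 8, Nim-value = 8
Branch 2: length 10, Nim-value = 10
Total Nim-value = XOR of all branch values:
0 XOR 8 = 8
8 XOR 10 = 2
Nim-value of the tree = 2

2


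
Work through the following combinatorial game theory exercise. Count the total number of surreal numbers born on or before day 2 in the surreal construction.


Day 0: {|} = 0 is born. Count = 1.
Day n: the number of surreal numbers born by day n is 2^(n+1) - 1.
By day 0: 2^1 - 1 = 1
By day 1: 2^2 - 1 = 3
By day 2: 2^3 - 1 = 7
By day 2: 7 surreal numbers.

7


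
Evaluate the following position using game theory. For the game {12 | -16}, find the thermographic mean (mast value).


Game = {12 | -16}, a switch {a | b} with numbers a > b.
Its thermograph has left wall a - t and right wall b + t, which meet at t = (a - b)/2, where both equal (a + b)/2. So the mast (mean value) is at (a + b)/2.
Mean = (12 + (-16))/2 = -4/2 = -2

-2


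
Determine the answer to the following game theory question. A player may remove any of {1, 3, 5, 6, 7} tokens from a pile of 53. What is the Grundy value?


The subtraction set is S = {1, 3, 5, 6, 7}.
G(k) = mex{ G(k - s) : s in S, s <= k }. We compute iteratively: G(0) = 0.
G(1) = mex({0}) = 1
G(2) = mex({1}) = 0
G(3) = mex({0}) = 1
G(4) = mex({1}) = 0
G(5) = mex({0}) = 1
G(6) = mex({0, 1}) = 2
G(7) = mex({0, 1, 2}) = 3
G(8) = mex({0, 1, 3}) = 2
G(9) = mex({0, 1, 2}) = 3
G(10) = mex({0, 1, 3}) = 2
G(11) = mex({0, 1, 2}) = 3
G(12) = mex({1, 2, 3}) = 0
G(13) = mex({0, 2, 3}) = 1
G(14) = mex({1, 2, 3}) = 0
G(15) = mex({0, 2, 3}) = 1
G(16) = mex({1, 2, 3}) = 0
G(17) = mex({0, 2, 3}) = 1
G(18) = mex({0, 1, 3}) = 2
Observe that G(12)..G(18) = 0, 1, 0, 1, 0, 1, 2 repeats G(0)..G(6) = 0, 1, 0, 1, 0, 1, 2.
For k >= max(S) = 7, G(k) is determined by the previous 7 values G(k-7)..G(k-1); a window of 7 consecutive values has recurred shifted by 12, so by induction G(k + 12) = G(k) for all k >= 0: the sequence is periodic from the start with period 12.
One period: G(0..11) = 0, 1, 0, 1, 0, 1, 2, 3, 2, 3, 2, 3.
53 mod 12 = 5, so G(53) = G(5) = 1.

1


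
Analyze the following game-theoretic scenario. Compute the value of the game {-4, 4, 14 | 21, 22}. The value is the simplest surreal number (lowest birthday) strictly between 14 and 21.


Left options: {-4, 4, 14}, max = 14
Right options: {21, 22}, min = 21
All options are numbers and max(Left) < min(Right), so by the simplicity theorem the value is the simplest (earliest-born) number strictly between 14 and 21.
Integers 15 through 20 all lie strictly between 14 and 21.
Among integers, the simplest (lowest birthday = smallest |n|; 0 is born on day 0, +-n on day n) is 15.
No non-integer in the interval can be simpler: if x is a non-integer in the interval, then floor(x) or ceil(x) also lies in the interval (the interval contains an integer), and both are proper prefixes of x's sign expansion, i.e. born earlier. So the game value is 15.
Game value = 15

15


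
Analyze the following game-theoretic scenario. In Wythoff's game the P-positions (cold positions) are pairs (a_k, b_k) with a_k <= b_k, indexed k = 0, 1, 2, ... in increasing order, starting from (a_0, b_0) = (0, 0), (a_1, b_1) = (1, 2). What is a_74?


By Wythoff's theorem, a_k = floor(k * phi) and b_k = floor(k * phi^2) = a_k + k, where phi = (1 + sqrt(5))/2 is the golden ratio.
phi = (1 + sqrt(5))/2 = 1.618034
k = 74
k * phi = 74 * 1.618034 = 119.734515
a_74 = floor(k * phi) = 119

119


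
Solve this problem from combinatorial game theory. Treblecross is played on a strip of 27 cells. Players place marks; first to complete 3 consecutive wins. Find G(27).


Treblecross: place X on empty cells; 3-in-a-row wins.
Playing within two cells of an existing X lets the opponent win at once, so sensible play treats the cells i-2..i+2 around each X as dead. The player left with no safe cell loses, so this is a normal-play take-away game on strips of safe cells.
Placing X at cell i (0-indexed) of a strip of k safe cells leaves independent strips of sizes max(0, i-2) and max(0, k-i-3). Hence G(k) = mex{ G(max(0,i-2)) XOR G(max(0,k-i-3)) : 0 <= i < k }, with G(0) = 0.
G(1): splits (0,0):0^0=0 -> mex({0}) = 1
G(2): splits (0,0):0^0=0 -> mex({0}) = 1
G(3): splits (0,0):0^0=0 -> mex({0}) = 1
G(4): splits (0,1):0^1=1 (0,0):0^0=0 -> mex({0, 1}) = 2
G(5): splits (0,2):0^1=1 (0,1):0^1=1 (0,0):0^0=0 -> mex({0, 1}) = 2
G(6) = mex({1}) = 0
G(7) = mex({0, 1, 2}) = 3
G(8) = mex({0, 1, 2}) = 3
G(9) = mex({0, 2}) = 1
G(10) = mex({0, 2, 3}) = 1
G(11) = mex({0, 3}) = 1
G(12) = mex({1, 3}) = 0
G(13) = mex({0, 1, 2, 3}) = 4
G(14) = mex({0, 1, 2}) = 3
G(15) = mex({0, 1, 2}) = 3
G(16) = mex({0, 1, 2, 4}) = 3
G(17) = mex({0, 1, 3, 4}) = 2
G(18) = mex({0, 1, 3, 4}) = 2
G(19) = mex({0, 1, 3, 5}) = 2
G(20) = mex({0, 1, 2, 3, 5}) = 4
G(21) = mex({0, 1, 2, 3, 5}) = 4
G(22) = mex({1, 2, 6}) = 0
G(23) = mex({0, 1, 2, 3, 4, 6}) = 5
G(24) = mex({0, 1, 2, 3, 4}) = 5
G(25) = mex({0, 1, 3, 4, 7}) = 2
G(26) = mex({0, 1, 3, 4, 5, 7}) = 2
G(27) = mex({0, 1, 3, 5}) = 2
Therefore G(27) = 2.

2


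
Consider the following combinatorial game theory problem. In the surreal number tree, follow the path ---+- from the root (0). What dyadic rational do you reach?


Sign expansion: ---+-
Rule: track bounds (lo, hi), initially (-inf, +inf). On '+', the current value becomes lo and we move to the simplest number in (value, hi): value + 1 if hi = +inf, otherwise the midpoint (value + hi)/2. On '-', the current value becomes hi and we move to value - 1 if lo = -inf, otherwise the midpoint (lo + value)/2.
Start at 0.
Step 1: sign = -, move left. Bounds: (-inf, 0). Value = -1
Step 2: sign = -, move left. Bounds: (-inf, -1). Value = -2
Step 3: sign = -, move left. Bounds: (-inf, -2). Value = -3
Step 4: sign = +, move right. Bounds: (-3, -2). Value = -5/2
Step 5: sign = -, move left. Bounds: (-3, -5/2). Value = -11/4
The surreal number with sign expansion ---+- is -11/4.

-11/4


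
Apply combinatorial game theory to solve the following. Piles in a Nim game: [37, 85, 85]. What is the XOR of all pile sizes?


We need the XOR (exclusive or) of all pile sizes.
After XOR-ing pile 1 (size 37): 0 XOR 37 = 37
After XOR-ing pile 2 (size 85): 37 XOR 85 = 112
After XOR-ing pile 3 (size 85): 112 XOR 85 = 37
The Nim-value of this position is 37.

37


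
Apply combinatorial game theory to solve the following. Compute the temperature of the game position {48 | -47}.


The game is {48 | -47}, a switch {a | b} with numbers a > b.
Cooling {a | b} by t gives {a - t | b + t}, which stops being hot when a - t = b + t, i.e. at t = (a - b)/2. So the temperature of a switch is (a - b)/2.
Temperature = (Left option - Right option) / 2
= (48 - (-47)) / 2
= 95 / 2
= 95/2

95/2


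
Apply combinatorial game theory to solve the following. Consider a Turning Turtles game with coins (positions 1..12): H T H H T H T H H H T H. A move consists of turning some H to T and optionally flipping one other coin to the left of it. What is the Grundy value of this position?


Coins: H T H H T H T H H H T H
Key fact: a single head at position k behaves exactly like a Nim heap of size k (turning it to T and optionally flipping a coin at j < k corresponds to moving the heap from k to j, or to 0), and heads combine as a disjunctive sum (two heads at the same place would cancel, matching j XOR j = 0). So the Nim-value is the XOR of the 1-indexed positions of the heads.
Face-up positions (1-indexed): [1, 3, 4, 6, 8, 9, 10, 12]
XOR 0 with 1: 0 XOR 1 = 1
XOR 1 with 3: 1 XOR 3 = 2
XOR 2 with 4: 2 XOR 4 = 6
XOR 6 with 6: 6 XOR 6 = 0
XOR 0 with 8: 0 XOR 8 = 8
XOR 8 with 9: 8 XOR 9 = 1
XOR 1 with 10: 1 XOR 10 = 11
XOR 11 with 12: 11 XOR 12 = 7
Nim-value = 7

7


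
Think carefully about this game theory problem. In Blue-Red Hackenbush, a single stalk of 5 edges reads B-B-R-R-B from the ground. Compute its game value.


Edges (from ground): B-B-R-R-B
By Berlekamp's sign-expansion rule, a Blue-Red Hackenbush stalk has the value of the surreal number whose sign sequence is the edge sequence with B -> + and R -> -.
Sign sequence: ++--+
Trace the sign expansion in the surreal number tree, starting from 0:
Edge 1: B (sign +) -> bounds (0, +inf), value = 1
Edge 2: B (sign +) -> bounds (1, +inf), value = 2
Edge 3: R (sign -) -> bounds (1, 2), value = 3/2
Edge 4: R (sign -) -> bounds (1, 3/2), value = 5/4
Edge 5: B (sign +) -> bounds (5/4, 3/2), value = 11/8
Game value = 11/8

11/8


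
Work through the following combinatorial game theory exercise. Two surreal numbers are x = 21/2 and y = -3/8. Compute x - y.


x = 21/2, y = -3/8
Converting to common denominator: 8
x = 84/8, y = -3/8
x - y = 21/2 - -3/8 = 87/8

87/8


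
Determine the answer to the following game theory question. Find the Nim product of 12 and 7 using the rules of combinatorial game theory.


Nim multiplication is bilinear over XOR: (u XOR v) * w = (u*w) XOR (v*w).
So we split each operand into its bit components and XOR the pairwise Nim products.
12 = 4 + 8 (as XOR of powers of 2).
7 = 1 + 2 + 4 (as XOR of powers of 2).
Using the standard Nim-product table on single bits:
  2*2 = 3,   2*4 = 8,   2*8 = 12,
  4*4 = 6,   4*8 = 11,  8*8 = 13,
and  1*x = x (identity), k*l = l*k (commutative).
Pairwise Nim products:
  4 * 1 = 4
  4 * 2 = 8
  4 * 4 = 6
  8 * 1 = 8
  8 * 2 = 12
  8 * 4 = 11
XOR them: 4 XOR 8 XOR 6 XOR 8 XOR 12 XOR 11 = 5.
Result: 12 * 7 = 5 (in Nim).

5


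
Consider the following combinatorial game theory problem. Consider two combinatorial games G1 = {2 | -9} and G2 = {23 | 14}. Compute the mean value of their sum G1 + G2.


G1 = {2 | -9}, G2 = {23 | 14}
Each is a switch {a | b} with numbers a > b; its mean value is (a + b)/2, and mean value is additive over game sums: m(G1 + G2) = m(G1) + m(G2).
Mean of G1 = (2 + (-9))/2 = -7/2 = -7/2
Mean of G2 = (23 + (14))/2 = 37/2 = 37/2
Mean of G1 + G2 = -7/2 + 37/2 = 15

15


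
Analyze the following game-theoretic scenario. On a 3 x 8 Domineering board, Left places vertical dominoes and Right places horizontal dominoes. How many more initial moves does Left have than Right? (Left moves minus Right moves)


Board is 3 x 8 (rows x cols).
Left (vertical) placements: (rows-1) * cols = 2 * 8 = 16
Right (horizontal) placements: rows * (cols-1) = 3 * 7 = 21
Advantage = Left - Right = 16 - 21 = -5

-5


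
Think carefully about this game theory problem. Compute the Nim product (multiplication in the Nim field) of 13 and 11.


Nim multiplication is bilinear over XOR: (u XOR v) * w = (u*w) XOR (v*w).
So we split each operand into its bit components and XOR the pairwise Nim products.
13 = 1 + 4 + 8 (as XOR of powers of 2).
11 = 1 + 2 + 8 (as XOR of powers of 2).
Using the standard Nim-product table on single bits:
  2*2 = 3,   2*4 = 8,   2*8 = 12,
  4*4 = 6,   4*8 = 11,  8*8 = 13,
and  1*x = x (identity), k*l = l*k (commutative).
Pairwise Nim products:
  1 * 1 = 1
  1 * 2 = 2
  1 * 8 = 8
  4 * 1 = 4
  4 * 2 = 8
  4 * 8 = 11
  8 * 1 = 8
  8 * 2 = 12
  8 * 8 = 13
XOR them: 1 XOR 2 XOR 8 XOR 4 XOR 8 XOR 11 XOR 8 XOR 12 XOR 13 = 5.
Result: 13 * 11 = 5 (in Nim).

5


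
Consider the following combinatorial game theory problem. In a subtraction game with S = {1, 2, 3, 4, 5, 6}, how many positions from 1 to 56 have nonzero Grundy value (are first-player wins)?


Subtraction set S = {1, 2, 3, 4, 5, 6}, so G(n) = n mod 7.
G(n) = 0 when n is a multiple of 7.
Multiples of 7 in [1, 56]: 8
N-positions (nonzero Grundy) = 56 - 8 = 48

48


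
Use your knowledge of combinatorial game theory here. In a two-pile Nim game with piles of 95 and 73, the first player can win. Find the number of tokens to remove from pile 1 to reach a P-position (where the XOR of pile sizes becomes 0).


Piles: 95 and 73
Current XOR: 95 XOR 73 = 22 (non-zero, so this is an N-position).
To make the XOR zero, we need to find a move that balances the piles.
For pile 1 (size 95): target = 95 XOR 22 = 73
We reduce pile 1 from 95 to 73.
Tokens removed: 95 - 73 = 22
Verification: 73 XOR 73 = 0

22


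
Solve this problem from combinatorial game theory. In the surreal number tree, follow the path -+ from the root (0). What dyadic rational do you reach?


Sign expansion: -+
Rule: track bounds (lo, hi), initially (-inf, +inf). On '+', the current value becomes lo and we move to the simplest number in (value, hi): value + 1 if hi = +inf, otherwise the midpoint (value + hi)/2. On '-', the current value becomes hi and we move to value - 1 if lo = -inf, otherwise the midpoint (lo + value)/2.
Start at 0.
Step 1: sign = -, move left. Bounds: (-inf, 0). Value = -1
Step 2: sign = +, move right. Bounds: (-1, 0). Value = -1/2
The surreal number with sign expansion -+ is -1/2.

-1/2


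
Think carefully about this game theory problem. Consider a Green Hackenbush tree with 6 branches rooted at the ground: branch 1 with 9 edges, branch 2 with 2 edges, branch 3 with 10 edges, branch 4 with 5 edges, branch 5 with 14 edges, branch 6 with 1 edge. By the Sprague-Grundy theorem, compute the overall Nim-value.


The tree has 6 branches from the ground vertex.
In Green Hackenbush, the Nim-value of a simple path of length k is k.
Branch 1: length 9, Nim-value = 9
Branch 2: length 2, Nim-value = 2
Branch 3: length 10, Nim-value = 10
Branch 4: length 5, Nim-value = 5
Branch 5: length 14, Nim-value = 14
Branch 6: length 1, Nim-value = 1
Total Nim-value = XOR of all branch values:
0 XOR 9 = 9
9 XOR 2 = 11
11 XOR 10 = 1
1 XOR 5 = 4
4 XOR 14 = 10
10 XOR 1 = 11
Nim-value of the tree = 11

11


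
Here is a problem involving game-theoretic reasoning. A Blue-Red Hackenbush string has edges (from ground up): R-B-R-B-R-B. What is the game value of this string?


Edges (from ground): R-B-R-B-R-B
By Berlekamp's sign-expansion rule, a Blue-Red Hackenbush stalk has the value of the surreal number whose sign sequence is the edge sequence with B -> + and R -> -.
Sign sequence: -+-+-+
Trace the sign expansion in the surreal number tree, starting from 0:
Edge 1: R (sign -) -> bounds (-inf, 0), value = -1
Edge 2: B (sign +) -> bounds (-1, 0), value = -1/2
Edge 3: R (sign -) -> bounds (-1, -1/2), value = -3/4
Edge 4: B (sign +) -> bounds (-3/4, -1/2), value = -5/8
Edge 5: R (sign -) -> bounds (-3/4, -5/8), value = -11/16
Edge 6: B (sign +) -> bounds (-11/16, -5/8), value = -21/32
Game value = -21/32

-21/32


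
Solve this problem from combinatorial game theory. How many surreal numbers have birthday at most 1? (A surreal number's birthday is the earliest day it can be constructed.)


Day 0: {|} = 0 is born. Count = 1.
Day n: the number of surreal numbers born by day n is 2^(n+1) - 1.
By day 0: 2^1 - 1 = 1
By day 1: 2^2 - 1 = 3
By day 1: 3 surreal numbers.

3


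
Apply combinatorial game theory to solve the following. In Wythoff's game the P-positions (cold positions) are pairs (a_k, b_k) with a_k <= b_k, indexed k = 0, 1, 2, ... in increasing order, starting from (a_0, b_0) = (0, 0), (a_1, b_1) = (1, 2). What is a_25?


By Wythoff's theorem, a_k = floor(k * phi) and b_k = floor(k * phi^2) = a_k + k, where phi = (1 + sqrt(5))/2 is the golden ratio.
phi = (1 + sqrt(5))/2 = 1.618034
k = 25
k * phi = 25 * 1.618034 = 40.450850
a_25 = floor(k * phi) = 40

40


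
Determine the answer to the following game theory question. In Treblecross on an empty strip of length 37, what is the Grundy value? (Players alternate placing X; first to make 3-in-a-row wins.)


Treblecross: place X on empty cells; 3-in-a-row wins.
Playing within two cells of an existing X lets the opponent win at once, so sensible play treats the cells i-2..i+2 around each X as dead. The player left with no safe cell loses, so this is a normal-play take-away game on strips of safe cells.
Placing X at cell i (0-indexed) of a strip of k safe cells leaves independent strips of sizes max(0, i-2) and max(0, k-i-3). Hence G(k) = mex{ G(max(0,i-2)) XOR G(max(0,k-i-3)) : 0 <= i < k }, with G(0) = 0.
G(1): splits (0,0):0^0=0 -> mex({0}) = 1
G(2): splits (0,0):0^0=0 -> mex({0}) = 1
G(3): splits (0,0):0^0=0 -> mex({0}) = 1
G(4): splits (0,1):0^1=1 (0,0):0^0=0 -> mex({0, 1}) = 2
G(5): splits (0,2):0^1=1 (0,1):0^1=1 (0,0):0^0=0 -> mex({0, 1}) = 2
G(6) = mex({1}) = 0
G(7) = mex({0, 1, 2}) = 3
G(8) = mex({0, 1, 2}) = 3
G(9) = mex({0, 2}) = 1
G(10) = mex({0, 2, 3}) = 1
G(11) = mex({0, 3}) = 1
G(12) = mex({1, 3}) = 0
G(13) = mex({0, 1, 2, 3}) = 4
G(14) = mex({0, 1, 2}) = 3
G(15) = mex({0, 1, 2}) = 3
G(16) = mex({0, 1, 2, 4}) = 3
G(17) = mex({0, 1, 3, 4}) = 2
G(18) = mex({0, 1, 3, 4}) = 2
G(19) = mex({0, 1, 3, 5}) = 2
G(20) = mex({0, 1, 2, 3, 5}) = 4
G(21) = mex({0, 1, 2, 3, 5}) = 4
G(22) = mex({1, 2, 6}) = 0
G(23) = mex({0, 1, 2, 3, 4, 6}) = 5
G(24) = mex({0, 1, 2, 3, 4}) = 5
G(25) = mex({0, 1, 3, 4, 7}) = 2
G(26) = mex({0, 1, 3, 4, 5, 7}) = 2
G(27) = mex({0, 1, 3, 5}) = 2
G(28) = mex({0, 1, 2, 5}) = 3
G(29) = mex({0, 1, 2, 4, 5, 6}) = 3
G(30) = mex({1, 2, 4, 6}) = 0
G(31) = mex({0, 1, 2, 3, 4, 6}) = 5
G(32) = mex({1, 2, 3, 4, 7}) = 0
G(33) = mex({0, 3, 7}) = 1
G(34) = mex({0, 2, 3, 5, 7}) = 1
G(35) = mex({0, 2, 3, 5, 6}) = 1
G(36) = mex({0, 1, 2, 5, 6}) = 3
G(37) = mex({0, 1, 2, 4, 5, 6}) = 3
Therefore G(37) = 3.

3


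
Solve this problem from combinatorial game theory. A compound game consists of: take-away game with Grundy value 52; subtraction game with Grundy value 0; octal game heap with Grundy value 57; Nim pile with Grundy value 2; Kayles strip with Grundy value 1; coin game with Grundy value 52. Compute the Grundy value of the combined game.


By the Sprague-Grundy theorem, the Grundy value of a sum of games is the XOR of individual Grundy values.
take-away game: Grundy value = 52. Running XOR: 0 XOR 52 = 52
subtraction game: Grundy value = 0. Running XOR: 52 XOR 0 = 52
octal game heap: Grundy value = 57. Running XOR: 52 XOR 57 = 13
Nim pile: Grundy value = 2. Running XOR: 13 XOR 2 = 15
Kayles strip: Grundy value = 1. Running XOR: 15 XOR 1 = 14
coin game: Grundy value = 52. Running XOR: 14 XOR 52 = 58
The combined Grundy value is 58.

58


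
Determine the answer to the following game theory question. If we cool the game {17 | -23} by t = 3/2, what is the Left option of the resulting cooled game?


Original game: {17 | -23} (a switch {a | b} with a > b).
Cooling by t (for t below the temperature (a - b)/2 = 20) taxes each move by t: {a | b} cooled by t is {a - t | b + t}.
Cooling amount: t = 3/2
Cooled Left option: 17 - 3/2 = 31/2
Cooled Right option: -23 + 3/2 = -43/2
Cooled game: {31/2 | -43/2}
Left option = 31/2

31/2


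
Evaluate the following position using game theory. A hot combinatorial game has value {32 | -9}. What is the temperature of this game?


The game is {32 | -9}, a switch {a | b} with numbers a > b.
Cooling {a | b} by t gives {a - t | b + t}, which stops being hot when a - t = b + t, i.e. at t = (a - b)/2. So the temperature of a switch is (a - b)/2.
Temperature = (Left option - Right option) / 2
= (32 - (-9)) / 2
= 41 / 2
= 41/2

41/2


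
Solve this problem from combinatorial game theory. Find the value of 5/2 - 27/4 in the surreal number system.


x = 5/2, y = 27/4
Converting to common denominator: 4
x = 10/4, y = 27/4
x - y = 5/2 - 27/4 = -17/4

-17/4


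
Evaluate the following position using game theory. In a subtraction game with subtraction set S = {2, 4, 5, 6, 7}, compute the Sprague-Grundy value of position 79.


The subtraction set is S = {2, 4, 5, 6, 7}.
G(k) = mex{ G(k - s) : s in S, s <= k }. We compute iteratively: G(0) = 0.
G(1) = mex({}) = 0
G(2) = mex({0}) = 1
G(3) = mex({0}) = 1
G(4) = mex({0, 1}) = 2
G(5) = mex({0, 1}) = 2
G(6) = mex({0, 1, 2}) = 3
G(7) = mex({0, 1, 2}) = 3
G(8) = mex({0, 1, 2, 3}) = 4
G(9) = mex({1, 2, 3}) = 0
G(10) = mex({1, 2, 3, 4}) = 0
G(11) = mex({0, 2, 3}) = 1
G(12) = mex({0, 2, 3, 4}) = 1
G(13) = mex({0, 1, 3, 4}) = 2
G(14) = mex({0, 1, 3, 4}) = 2
G(15) = mex({0, 1, 2, 4}) = 3
Observe that G(9)..G(15) = 0, 0, 1, 1, 2, 2, 3 repeats G(0)..G(6) = 0, 0, 1, 1, 2, 2, 3.
For k >= max(S) = 7, G(k) is determined by the previous 7 values G(k-7)..G(k-1); a window of 7 consecutive values has recurred shifted by 9, so by induction G(k + 9) = G(k) for all k >= 0: the sequence is periodic from the start with period 9.
One period: G(0..8) = 0, 0, 1, 1, 2, 2, 3, 3, 4.
79 mod 9 = 7, so G(79) = G(7) = 3.

3


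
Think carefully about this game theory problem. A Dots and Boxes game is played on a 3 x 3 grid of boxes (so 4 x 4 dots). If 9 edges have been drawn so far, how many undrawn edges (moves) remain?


Grid: 3 x 3 boxes, i.e. 4 rows and 4 columns of dots.
Horizontal edges: (rows + 1) * cols = 4 * 3 = 12
Vertical edges: rows * (cols + 1) = 3 * 4 = 12
Total edges: 12 + 12 = 24
Edges drawn: 9
Remaining: 24 - 9 = 15

15


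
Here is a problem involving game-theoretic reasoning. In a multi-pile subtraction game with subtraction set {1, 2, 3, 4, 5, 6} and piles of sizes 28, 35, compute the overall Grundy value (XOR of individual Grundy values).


Subtraction set: {1, 2, 3, 4, 5, 6}
For this subtraction set, G(n) = n mod 7 (period = max + 1 = 7).
Pile 1 (size 28): G(28) = 28 mod 7 = 0
Pile 2 (size 35): G(35) = 35 mod 7 = 0
Total Grundy value = XOR of all: 0 XOR 0 = 0

0


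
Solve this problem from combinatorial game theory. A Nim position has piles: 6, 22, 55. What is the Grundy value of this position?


We need the XOR (exclusive or) of all pile sizes.
After XOR-ing pile 1 (size 6): 0 XOR 6 = 6
After XOR-ing pile 2 (size 22): 6 XOR 22 = 16
After XOR-ing pile 3 (size 55): 16 XOR 55 = 39
The Nim-value of this position is 39.

39


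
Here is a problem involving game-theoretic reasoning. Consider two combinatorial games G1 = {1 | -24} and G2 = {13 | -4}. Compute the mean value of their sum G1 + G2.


G1 = {1 | -24}, G2 = {13 | -4}
Each is a switch {a | b} with numbers a > b; its mean value is (a + b)/2, and mean value is additive over game sums: m(G1 + G2) = m(G1) + m(G2).
Mean of G1 = (1 + (-24))/2 = -23/2 = -23/2
Mean of G2 = (13 + (-4))/2 = 9/2 = 9/2
Mean of G1 + G2 = -23/2 + 9/2 = -7

-7


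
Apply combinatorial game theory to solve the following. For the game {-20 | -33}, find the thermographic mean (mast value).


Game = {-20 | -33}, a switch {a | b} with numbers a > b.
Its thermograph has left wall a - t and right wall b + t, which meet at t = (a - b)/2, where both equal (a + b)/2. So the mast (mean value) is at (a + b)/2.
Mean = (-20 + (-33))/2 = -53/2 = -53/2

-53/2


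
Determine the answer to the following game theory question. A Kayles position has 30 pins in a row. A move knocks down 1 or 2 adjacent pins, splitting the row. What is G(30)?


Kayles: a move removes 1 or 2 adjacent pins from a contiguous row.
Removing pins from a row of k leaves two independent rows (a, b) with a + b = k - 1 (one pin) or a + b = k - 2 (two pins); an end removal gives a = 0.
By Sprague-Grundy, G(k) = mex{ G(a) XOR G(b) } over all these splits. G(0) = 0.
G(1): splits (0,0):0^0=0 -> mex({0}) = 1
G(2): splits (0,1):0^1=1 (0,0):0^0=0 -> mex({0, 1}) = 2
G(3): splits (0,2):0^2=2 (1,1):1^1=0 (0,1):0^1=1 -> mex({0, 1, 2}) = 3
G(4): splits (0,3):0^3=3 (1,2):1^2=3 (0,2):0^2=2 (1,1):1^1=0 -> mex({0, 2, 3}) = 1
G(5): splits (0,4):0^1=1 (1,3):1^3=2 (2,2):2^2=0 (0,3):0^3=3 (1,2):1^2=3 -> mex({0, 1, 2, 3}) = 4
G(6) = mex({0, 1, 2, 4}) = 3
G(7) = mex({0, 1, 3, 4, 5}) = 2
G(8) = mex({0, 2, 3, 5, 6}) = 1
G(9) = mex({0, 1, 2, 3, 6, 7}) = 4
G(10) = mex({0, 1, 3, 4, 5, 7}) = 2
G(11) = mex({0, 1, 2, 3, 4, 5}) = 6
G(12) = mex({0, 1, 2, 3, 5, 6, 7}) = 4
G(13) = mex({0, 2, 3, 4, 6, 7}) = 1
G(14) = mex({0, 1, 4, 5, 6, 7}) = 2
G(15) = mex({0, 1, 2, 3, 4, 5, 6}) = 7
G(16) = mex({0, 2, 3, 5, 6, 7}) = 1
G(17) = mex({0, 1, 2, 3, 5, 6, 7}) = 4
G(18) = mex({0, 1, 2, 4, 5, 6}) = 3
G(19) = mex({0, 1, 3, 4, 5, 7}) = 2
G(20) = mex({0, 2, 3, 4, 5, 6, 7}) = 1
G(21) = mex({0, 1, 2, 3, 5, 6, 7}) = 4
G(22) = mex({0, 1, 2, 3, 4, 5, 7}) = 6
G(23) = mex({0, 1, 2, 3, 4, 5, 6}) = 7
G(24) = mex({0, 1, 2, 3, 5, 6, 7}) = 4
G(25) = mex({0, 2, 3, 4, 6, 7}) = 1
G(26) = mex({0, 1, 3, 4, 5, 6, 7}) = 2
G(27) = mex({0, 1, 2, 3, 4, 5, 6, 7}) = 8
G(28) = mex({0, 1, 2, 3, 4, 6, 7, 8}) = 5
G(29) = mex({0, 1, 2, 3, 5, 6, 7, 8, 9}) = 4
G(30) = mex({0, 1, 2, 3, 4, 5, 6, 9, 10}) = 7
Therefore G(30) = 7.

7


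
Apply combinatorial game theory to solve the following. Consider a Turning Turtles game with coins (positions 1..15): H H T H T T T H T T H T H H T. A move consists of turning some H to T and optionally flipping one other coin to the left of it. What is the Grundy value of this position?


Coins: H H T H T T T H T T H T H H T
Key fact: a single head at position k behaves exactly like a Nim heap of size k (turning it to T and optionally flipping a coin at j < k corresponds to moving the heap from k to j, or to 0), and heads combine as a disjunctive sum (two heads at the same place would cancel, matching j XOR j = 0). So the Nim-value is the XOR of the 1-indexed positions of the heads.
Face-up positions (1-indexed): [1, 2, 4, 8, 11, 13, 14]
XOR 0 with 1: 0 XOR 1 = 1
XOR 1 with 2: 1 XOR 2 = 3
XOR 3 with 4: 3 XOR 4 = 7
XOR 7 with 8: 7 XOR 8 = 15
XOR 15 with 11: 15 XOR 11 = 4
XOR 4 with 13: 4 XOR 13 = 9
XOR 9 with 14: 9 XOR 14 = 7
Nim-value = 7

7


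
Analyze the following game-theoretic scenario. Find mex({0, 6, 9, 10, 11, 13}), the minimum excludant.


Set = {0, 6, 9, 10, 11, 13}
0 is in the set.
1 is NOT in the set. This is the mex.
mex = 1

1


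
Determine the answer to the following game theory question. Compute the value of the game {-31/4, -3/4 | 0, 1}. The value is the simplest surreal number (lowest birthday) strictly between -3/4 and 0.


Left options: {-31/4, -3/4}, max = -3/4
Right options: {0, 1}, min = 0
All options are numbers and max(Left) < min(Right), so by the simplicity theorem the value is the simplest (earliest-born) number strictly between -3/4 and 0.
No integer lies strictly between -3/4 and 0, so the value is the dyadic rational m/2^k in the interval with the smallest k (then m odd); search k = 1, 2, ...:
Denominator 2: -1/2 lies strictly between -3/4 and 0 -- found.
The simplest number in the interval is -1/2.
Game value = -1/2

-1/2


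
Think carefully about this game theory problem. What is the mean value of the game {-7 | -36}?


Game = {-7 | -36}, a switch {a | b} with numbers a > b.
Its thermograph has left wall a - t and right wall b + t, which meet at t = (a - b)/2, where both equal (a + b)/2. So the mast (mean value) is at (a + b)/2.
Mean = (-7 + (-36))/2 = -43/2 = -43/2

-43/2


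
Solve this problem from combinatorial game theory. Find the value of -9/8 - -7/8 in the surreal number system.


x = -9/8, y = -7/8
Converting to common denominator: 8
x = -9/8, y = -7/8
x - y = -9/8 - -7/8 = -1/4

-1/4


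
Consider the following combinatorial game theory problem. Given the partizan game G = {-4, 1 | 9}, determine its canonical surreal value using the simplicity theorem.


Left options: {-4, 1}, max = 1
Right options: {9}, min = 9
All options are numbers and max(Left) < min(Right), so by the simplicity theorem the value is the simplest (earliest-born) number strictly between 1 and 9.
Integers 2 through 8 all lie strictly between 1 and 9.
Among integers, the simplest (lowest birthday = smallest |n|; 0 is born on day 0, +-n on day n) is 2.
No non-integer in the interval can be simpler: if x is a non-integer in the interval, then floor(x) or ceil(x) also lies in the interval (the interval contains an integer), and both are proper prefixes of x's sign expansion, i.e. born earlier. So the game value is 2.
Game value = 2

2


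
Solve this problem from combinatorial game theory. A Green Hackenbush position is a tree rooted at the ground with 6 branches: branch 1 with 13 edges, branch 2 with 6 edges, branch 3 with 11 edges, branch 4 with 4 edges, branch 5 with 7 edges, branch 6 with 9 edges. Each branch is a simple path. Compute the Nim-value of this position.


The tree has 6 branches from the ground vertex.
In Green Hackenbush, the Nim-value of a simple path of length k is k.
Branch 1: length 13, Nim-value = 13
Branch 2: length 6, Nim-value = 6
Branch 3: length 11, Nim-value = 11
Branch 4: length 4, Nim-value = 4
Branch 5: length 7, Nim-value = 7
Branch 6: length 9, Nim-value = 9
Total Nim-value = XOR of all branch values:
0 XOR 13 = 13
13 XOR 6 = 11
11 XOR 11 = 0
0 XOR 4 = 4
4 XOR 7 = 3
3 XOR 9 = 10
Nim-value of the tree = 10

10


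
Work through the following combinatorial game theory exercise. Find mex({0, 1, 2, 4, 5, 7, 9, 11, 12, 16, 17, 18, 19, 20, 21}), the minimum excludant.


Set = {0, 1, 2, 4, 5, 7, 9, 11, 12, 16, 17, 18, 19, 20, 21}
0 is in the set.
1 is in the set.
2 is in the set.
3 is NOT in the set. This is the mex.
mex = 3

3


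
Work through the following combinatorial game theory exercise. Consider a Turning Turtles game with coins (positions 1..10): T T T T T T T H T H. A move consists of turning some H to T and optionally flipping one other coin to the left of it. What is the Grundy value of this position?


Coins: T T T T T T T H T H
Key fact: a single head at position k behaves exactly like a Nim heap of size k (turning it to T and optionally flipping a coin at j < k corresponds to moving the heap from k to j, or to 0), and heads combine as a disjunctive sum (two heads at the same place would cancel, matching j XOR j = 0). So the Nim-value is the XOR of the 1-indexed positions of the heads.
Face-up positions (1-indexed): [8, 10]
XOR 0 with 8: 0 XOR 8 = 8
XOR 8 with 10: 8 XOR 10 = 2
Nim-value = 2

2


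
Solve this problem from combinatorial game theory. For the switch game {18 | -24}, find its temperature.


The game is {18 | -24}, a switch {a | b} with numbers a > b.
Cooling {a | b} by t gives {a - t | b + t}, which stops being hot when a - t = b + t, i.e. at t = (a - b)/2. So the temperature of a switch is (a - b)/2.
Temperature = (Left option - Right option) / 2
= (18 - (-24)) / 2
= 42 / 2
= 21

21


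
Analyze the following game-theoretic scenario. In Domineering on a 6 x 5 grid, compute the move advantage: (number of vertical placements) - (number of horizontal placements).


Board is 6 x 5 (rows x cols).
Left (vertical) placements: (rows-1) * cols = 5 * 5 = 25
Right (horizontal) placements: rows * (cols-1) = 6 * 4 = 24
Advantage = Left - Right = 25 - 24 = 1

1


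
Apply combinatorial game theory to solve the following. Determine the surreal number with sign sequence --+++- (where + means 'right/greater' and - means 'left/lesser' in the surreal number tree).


Sign expansion: --+++-
Rule: track bounds (lo, hi), initially (-inf, +inf). On '+', the current value becomes lo and we move to the simplest number in (value, hi): value + 1 if hi = +inf, otherwise the midpoint (value + hi)/2. On '-', the current value becomes hi and we move to value - 1 if lo = -inf, otherwise the midpoint (lo + value)/2.
Start at 0.
Step 1: sign = -, move left. Bounds: (-inf, 0). Value = -1
Step 2: sign = -, move left. Bounds: (-inf, -1). Value = -2
Step 3: sign = +, move right. Bounds: (-2, -1). Value = -3/2
Step 4: sign = +, move right. Bounds: (-3/2, -1). Value = -5/4
Step 5: sign = +, move right. Bounds: (-5/4, -1). Value = -9/8
Step 6: sign = -, move left. Bounds: (-5/4, -9/8). Value = -19/16
The surreal number with sign expansion --+++- is -19/16.

-19/16


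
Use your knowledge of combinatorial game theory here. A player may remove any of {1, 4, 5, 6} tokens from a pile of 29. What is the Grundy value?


The subtraction set is S = {1, 4, 5, 6}.
G(k) = mex{ G(k - s) : s in S, s <= k }. We compute iteratively: G(0) = 0.
G(1) = mex({0}) = 1
G(2) = mex({1}) = 0
G(3) = mex({0}) = 1
G(4) = mex({0, 1}) = 2
G(5) = mex({0, 1, 2}) = 3
G(6) = mex({0, 1, 3}) = 2
G(7) = mex({0, 1, 2}) = 3
G(8) = mex({0, 1, 2, 3}) = 4
G(9) = mex({1, 2, 3, 4}) = 0
G(10) = mex({0, 2, 3}) = 1
G(11) = mex({1, 2, 3}) = 0
G(12) = mex({0, 2, 3, 4}) = 1
G(13) = mex({0, 1, 3, 4}) = 2
G(14) = mex({0, 1, 2, 4}) = 3
Observe that G(9)..G(14) = 0, 1, 0, 1, 2, 3 repeats G(0)..G(5) = 0, 1, 0, 1, 2, 3.
For k >= max(S) = 6, G(k) is determined by the previous 6 values G(k-6)..G(k-1); a window of 6 consecutive values has recurred shifted by 9, so by induction G(k + 9) = G(k) for all k >= 0: the sequence is periodic from the start with period 9.
One period: G(0..8) = 0, 1, 0, 1, 2, 3, 2, 3, 4.
29 mod 9 = 2, so G(29) = G(2) = 0.

0
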